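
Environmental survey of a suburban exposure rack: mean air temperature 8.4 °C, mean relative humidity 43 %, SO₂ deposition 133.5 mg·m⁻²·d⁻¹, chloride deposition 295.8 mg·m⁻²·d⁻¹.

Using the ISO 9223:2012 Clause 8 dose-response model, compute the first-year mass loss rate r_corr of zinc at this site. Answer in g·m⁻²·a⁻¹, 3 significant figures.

zinc: T≤10 °C ⇒ hinge +0.038·(8.4−10) = -0.0608
  sulphur-dioxide contribution → 0.7558 μm/a
  chloride contribution → 1.291 μm/a
  total first-year rate 2.047 μm/a
Convert to mass loss: 2.047 μm/a × 7.14 g/cm³ = 14.62 g·m⁻²·a⁻¹

r_corr = 14.6 g·m⁻²·a⁻¹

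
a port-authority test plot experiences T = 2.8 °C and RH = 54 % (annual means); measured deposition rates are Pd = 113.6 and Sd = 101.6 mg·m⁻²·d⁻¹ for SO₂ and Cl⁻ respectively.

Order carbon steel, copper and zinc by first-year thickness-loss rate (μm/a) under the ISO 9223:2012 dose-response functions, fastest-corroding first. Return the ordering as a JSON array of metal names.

["carbon steel", "zinc", "copper"]

carbon steel: T≤10 °C ⇒ hinge +0.150·(2.8−10) = -1.0800
  sulphur-dioxide contribution → 20.74 μm/a
  chloride contribution → 11.9 μm/a
  total first-year rate 32.63 μm/a
copper: T≤10 °C ⇒ hinge +0.126·(2.8−10) = -0.9072
  sulphur-dioxide contribution → 0.1772 μm/a
  chloride contribution → 0.286 μm/a
  ⇒ r_corr(copper) = 0.4632 μm/a
zinc: f(T) = +0.038·(T−10) [T≤10 °C] = -0.2736
  sulphur-dioxide contribution → 0.9439 μm/a
  chloride contribution → 0.4764 μm/a
  total first-year rate 1.42 μm/a
Ordering by μm/a: carbon steel (32.6) > zinc (1.42) > copper (0.463)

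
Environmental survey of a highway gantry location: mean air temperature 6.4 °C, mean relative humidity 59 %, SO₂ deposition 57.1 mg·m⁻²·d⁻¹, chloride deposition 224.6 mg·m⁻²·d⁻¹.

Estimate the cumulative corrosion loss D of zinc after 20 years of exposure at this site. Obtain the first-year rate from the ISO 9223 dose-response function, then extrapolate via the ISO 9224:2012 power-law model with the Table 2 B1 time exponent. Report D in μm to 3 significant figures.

zinc: T≤10 °C ⇒ hinge +0.038·(6.4−10) = -0.1368
  Pd branch = 0.0129·Pd^0.44·e^(0.046·RH+f) = 1.006 μm/a
  Sd branch = 0.0175·Sd^0.57·e^(0.008·RH+0.085·T) = 1.058 μm/a
  sum: 1.006 + 1.058 → r_corr = 2.065 μm/a
ISO 9224: D(t) = r_corr · t^b with b = 0.813 (zinc, B1)
  D(20) = 2.065 × 20^0.813 = 2.065 × 11.42 = 23.58 μm

D(20) = 23.6 μm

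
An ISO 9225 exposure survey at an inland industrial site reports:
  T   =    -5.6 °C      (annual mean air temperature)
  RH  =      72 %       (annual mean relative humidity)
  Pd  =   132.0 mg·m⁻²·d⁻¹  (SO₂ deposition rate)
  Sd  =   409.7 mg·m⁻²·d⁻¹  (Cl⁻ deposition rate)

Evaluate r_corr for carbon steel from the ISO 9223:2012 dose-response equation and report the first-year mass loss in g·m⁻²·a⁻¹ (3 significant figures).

r_corr = 359 g·m⁻²·a⁻¹

carbon steel: temperature factor f = +0.150·(-15.6) = -2.3400
  sulphur-dioxide contribution → 9.116 μm/a
  chloride contribution → 36.55 μm/a
  ⇒ r_corr(carbon steel) = 45.67 μm/a
Convert to mass loss: 45.67 μm/a × 7.85 g/cm³ = 358.5 g·m⁻²·a⁻¹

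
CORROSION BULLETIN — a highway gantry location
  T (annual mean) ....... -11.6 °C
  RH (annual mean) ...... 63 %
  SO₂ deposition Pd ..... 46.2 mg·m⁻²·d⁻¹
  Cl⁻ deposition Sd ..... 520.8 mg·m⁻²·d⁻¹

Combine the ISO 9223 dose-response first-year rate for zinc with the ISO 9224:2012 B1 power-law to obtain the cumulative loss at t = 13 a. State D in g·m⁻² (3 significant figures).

D(13) = 53.9 g·m⁻²

zinc: f(T) = +0.038·(T−10) [T≤10 °C] = -0.8208
  sulphur-dioxide contribution → 0.5561 μm/a
  chloride contribution → 0.3821 μm/a
  ⇒ r_corr(zinc) = 0.9382 μm/a
ISO 9224: D(t) = r_corr · t^b with b = 0.813 (zinc, B1)
  D(13) = 0.9382 × 13^0.813 = 0.9382 × 8.047 = 7.55 μm
  Mass loss = 7.55 μm × 7.14 g/cm³ = 53.91 g·m⁻²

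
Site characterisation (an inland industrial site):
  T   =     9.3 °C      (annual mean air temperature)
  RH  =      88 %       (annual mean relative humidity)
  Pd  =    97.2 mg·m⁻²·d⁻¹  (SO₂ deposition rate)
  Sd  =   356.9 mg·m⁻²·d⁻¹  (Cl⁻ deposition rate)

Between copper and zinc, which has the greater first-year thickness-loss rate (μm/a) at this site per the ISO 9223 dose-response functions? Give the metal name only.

copper: T≤10 °C ⇒ hinge +0.126·(9.3−10) = -0.0882
  Pd branch = 0.0053·Pd^0.26·e^(0.059·RH+f) = 2.868 μm/a
  Sd branch = 0.01025·Sd^0.27·e^(0.036·RH+0.049·T) = 1.878 μm/a
  sum: 2.868 + 1.878 → r_corr = 4.746 μm/a
zinc: T≤10 °C ⇒ hinge +0.038·(9.3−10) = -0.0266
  SO₂ term: 0.0129·97.2^0.44·exp(0.046·88-0.0266) = 5.391
  Sd branch = 0.0175·Sd^0.57·e^(0.008·RH+0.085·T) = 2.224 μm/a
  sum: 5.391 + 2.224 → r_corr = 7.614 μm/a
Ordering by μm/a: zinc (7.61) > copper (4.75)

zinc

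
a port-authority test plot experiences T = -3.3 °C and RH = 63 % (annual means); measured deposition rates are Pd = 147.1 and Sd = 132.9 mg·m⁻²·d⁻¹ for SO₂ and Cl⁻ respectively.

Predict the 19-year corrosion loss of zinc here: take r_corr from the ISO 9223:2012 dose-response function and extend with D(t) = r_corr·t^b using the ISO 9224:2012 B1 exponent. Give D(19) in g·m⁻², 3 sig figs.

zinc: T≤10 °C ⇒ hinge +0.038·(-3.3−10) = -0.5054
  Pd branch = 0.0129·Pd^0.44·e^(0.046·RH+f) = 1.269 μm/a
  Cl⁻ term: 0.0175·132.9^0.57·exp(0.008·63+0.085·-3.3) = 0.3552
  r_corr = 1.269 + 0.3552 = 1.624 μm/a
ISO 9224: D(t) = r_corr · t^b with b = 0.813 (zinc, B1)
  D(19) = 1.624 × 19^0.813 = 1.624 × 10.96 = 17.79 μm
  Mass loss = 17.79 μm × 7.14 g/cm³ = 127 g·m⁻²

D(19) = 127 g·m⁻²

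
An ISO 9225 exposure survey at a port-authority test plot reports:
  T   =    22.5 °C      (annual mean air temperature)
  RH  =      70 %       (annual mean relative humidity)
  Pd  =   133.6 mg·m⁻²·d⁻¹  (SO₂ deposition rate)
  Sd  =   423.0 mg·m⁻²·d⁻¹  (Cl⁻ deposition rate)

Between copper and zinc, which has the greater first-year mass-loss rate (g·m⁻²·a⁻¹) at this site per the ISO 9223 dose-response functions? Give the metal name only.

copper: f(T) = -0.080·(T−10) [T>10 °C] = -1.0000
  SO₂ term: 0.0053·133.6^0.26·exp(0.059·70-1.0000) = 0.4328
  Sd branch = 0.01025·Sd^0.27·e^(0.036·RH+0.049·T) = 1.964 μm/a
  r_corr = 0.4328 + 1.964 = 2.397 μm/a
  mass loss = 2.397 μm/a × 8.96 g/cm³ = 21.47 g·m⁻²·a⁻¹
zinc: f(T) = -0.071·(T−10) [T>10 °C] = -0.8875
  Pd branch = 0.0129·Pd^0.44·e^(0.046·RH+f) = 1.145 μm/a
  Sd branch = 0.0175·Sd^0.57·e^(0.008·RH+0.085·T) = 6.514 μm/a
  sum: 1.145 + 6.514 → r_corr = 7.659 μm/a
  mass loss = 7.659 μm/a × 7.14 g/cm³ = 54.69 g·m⁻²·a⁻¹
Ordering by g·m⁻²·a⁻¹: zinc (54.7) > copper (21.5)

zinc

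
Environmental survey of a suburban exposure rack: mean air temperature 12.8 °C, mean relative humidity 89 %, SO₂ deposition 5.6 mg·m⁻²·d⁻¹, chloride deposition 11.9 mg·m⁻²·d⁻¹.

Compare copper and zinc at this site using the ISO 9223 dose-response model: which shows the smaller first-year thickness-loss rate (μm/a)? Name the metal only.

zinc

copper: f(T) = -0.080·(T−10) [T>10 °C] = -0.2240
  Pd branch = 0.0053·Pd^0.26·e^(0.059·RH+f) = 1.265 μm/a
  Cl⁻ term: 0.01025·11.9^0.27·exp(0.036·89+0.049·12.8) = 0.9226
  r_corr = 1.265 + 0.9226 = 2.187 μm/a
zinc: T>10 °C ⇒ hinge -0.071·(12.8−10) = -0.1988
  SO₂ term: 0.0129·5.6^0.44·exp(0.046·89-0.1988) = 1.353
  Cl⁻ term: 0.0175·11.9^0.57·exp(0.008·89+0.085·12.8) = 0.4343
  sum: 1.353 + 0.4343 → r_corr = 1.788 μm/a
Ordering by μm/a: copper (2.19) > zinc (1.79)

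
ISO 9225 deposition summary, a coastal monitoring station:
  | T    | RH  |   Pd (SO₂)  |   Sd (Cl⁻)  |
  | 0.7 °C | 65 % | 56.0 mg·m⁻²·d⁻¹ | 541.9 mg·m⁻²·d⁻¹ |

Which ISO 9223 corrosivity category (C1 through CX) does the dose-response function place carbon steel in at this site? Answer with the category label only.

carbon steel: temperature factor f = +0.150·(-9.3) = -1.3950
  SO₂ term: 1.77·56.0^0.52·exp(0.02·65-1.3950) = 13.05
  Sd branch = 0.102·Sd^0.62·e^(0.033·RH+0.04·T) = 44.4 μm/a
  sum: 13.05 + 44.4 → r_corr = 57.45 μm/a
ISO 9223 Table 2 (carbon steel): 50 < 57.5 ≤ 80 μm/a ⇒ C4

C4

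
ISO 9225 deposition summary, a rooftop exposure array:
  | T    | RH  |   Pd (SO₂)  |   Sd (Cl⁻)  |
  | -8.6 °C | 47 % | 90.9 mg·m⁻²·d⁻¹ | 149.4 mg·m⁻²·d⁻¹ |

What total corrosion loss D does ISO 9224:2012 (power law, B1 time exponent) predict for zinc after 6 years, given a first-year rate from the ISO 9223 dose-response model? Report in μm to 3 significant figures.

zinc: f(T) = +0.038·(T−10) [T≤10 °C] = -0.7068
  Pd branch = 0.0129·Pd^0.44·e^(0.046·RH+f) = 0.4021 μm/a
  Sd branch = 0.0175·Sd^0.57·e^(0.008·RH+0.085·T) = 0.2129 μm/a
  r_corr = 0.4021 + 0.2129 = 0.615 μm/a
ISO 9224: D(t) = r_corr · t^b with b = 0.813 (zinc, B1)
  D(6) = 0.615 × 6^0.813 = 0.615 × 4.292 = 2.64 μm

D(6) = 2.64 μm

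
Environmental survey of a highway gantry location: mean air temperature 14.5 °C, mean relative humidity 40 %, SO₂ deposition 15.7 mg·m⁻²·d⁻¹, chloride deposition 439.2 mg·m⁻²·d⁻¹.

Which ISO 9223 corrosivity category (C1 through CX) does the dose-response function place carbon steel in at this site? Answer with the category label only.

carbon steel: temperature factor f = -0.054·(4.5) = -0.2430
  sulphur-dioxide contribution → 12.93 μm/a
  chloride contribution → 29.66 μm/a
  ⇒ r_corr(carbon steel) = 42.6 μm/a
ISO 9223 Table 2 (carbon steel): 25 < 42.6 ≤ 50 μm/a ⇒ C3

C3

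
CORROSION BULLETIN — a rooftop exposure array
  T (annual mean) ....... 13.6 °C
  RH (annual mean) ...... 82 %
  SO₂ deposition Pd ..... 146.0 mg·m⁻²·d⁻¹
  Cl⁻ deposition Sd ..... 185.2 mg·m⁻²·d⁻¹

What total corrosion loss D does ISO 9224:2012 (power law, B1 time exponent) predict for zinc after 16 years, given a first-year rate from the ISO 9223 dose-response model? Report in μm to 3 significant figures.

zinc: f(T) = -0.071·(T−10) [T>10 °C] = -0.2556
  Pd branch = 0.0129·Pd^0.44·e^(0.046·RH+f) = 3.891 μm/a
  Cl⁻ term: 0.0175·185.2^0.57·exp(0.008·82+0.085·13.6) = 2.102
  sum: 3.891 + 2.102 → r_corr = 5.992 μm/a
ISO 9224: D(t) = r_corr · t^b with b = 0.813 (zinc, B1)
  D(16) = 5.992 × 16^0.813 = 5.992 × 9.527 = 57.09 μm

D(16) = 57.1 μm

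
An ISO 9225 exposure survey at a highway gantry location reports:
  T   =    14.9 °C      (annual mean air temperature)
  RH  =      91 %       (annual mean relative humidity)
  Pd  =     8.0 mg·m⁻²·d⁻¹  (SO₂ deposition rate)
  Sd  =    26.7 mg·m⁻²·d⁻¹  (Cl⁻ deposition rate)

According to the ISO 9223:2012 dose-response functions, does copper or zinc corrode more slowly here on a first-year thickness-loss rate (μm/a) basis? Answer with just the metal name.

zinc

copper: f(T) = -0.080·(T−10) [T>10 °C] = -0.3920
  sulphur-dioxide contribution → 1.32 μm/a
  chloride contribution → 1.367 μm/a
  ⇒ r_corr(copper) = 2.687 μm/a
zinc: f(T) = -0.071·(T−10) [T>10 °C] = -0.3479
  sulphur-dioxide contribution → 1.496 μm/a
  chloride contribution → 0.8363 μm/a
  total first-year rate 2.332 μm/a
Ordering by μm/a: copper (2.69) > zinc (2.33)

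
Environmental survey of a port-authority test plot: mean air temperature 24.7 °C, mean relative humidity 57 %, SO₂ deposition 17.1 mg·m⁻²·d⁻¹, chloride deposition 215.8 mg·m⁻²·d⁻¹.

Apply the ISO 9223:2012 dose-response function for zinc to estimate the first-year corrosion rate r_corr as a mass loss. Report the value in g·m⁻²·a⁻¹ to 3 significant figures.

zinc: temperature factor f = -0.071·(14.7) = -1.0437
  sulphur-dioxide contribution → 0.218 μm/a
  chloride contribution → 4.823 μm/a
  total first-year rate 5.041 μm/a
Convert to mass loss: 5.041 μm/a × 7.14 g/cm³ = 35.99 g·m⁻²·a⁻¹

r_corr = 36.0 g·m⁻²·a⁻¹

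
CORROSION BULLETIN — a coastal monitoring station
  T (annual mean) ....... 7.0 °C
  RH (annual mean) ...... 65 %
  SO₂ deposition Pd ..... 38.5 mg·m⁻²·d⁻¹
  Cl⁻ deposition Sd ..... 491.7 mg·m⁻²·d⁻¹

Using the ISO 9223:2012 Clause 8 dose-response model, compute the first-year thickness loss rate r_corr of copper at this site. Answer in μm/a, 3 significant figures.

copper: temperature factor f = +0.126·(-3.0) = -0.3780
  SO₂ term: 0.0053·38.5^0.26·exp(0.059·65-0.3780) = 0.4344
  Sd branch = 0.01025·Sd^0.27·e^(0.036·RH+0.049·T) = 0.7993 μm/a
  r_corr = 0.4344 + 0.7993 = 1.234 μm/a

r_corr = 1.23 μm/a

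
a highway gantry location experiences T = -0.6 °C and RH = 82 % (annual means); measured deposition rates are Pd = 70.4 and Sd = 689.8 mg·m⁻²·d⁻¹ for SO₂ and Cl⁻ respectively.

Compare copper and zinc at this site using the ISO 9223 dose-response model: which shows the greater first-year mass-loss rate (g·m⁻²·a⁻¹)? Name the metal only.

copper: temperature factor f = +0.126·(-10.6) = -1.3356
  Pd branch = 0.0053·Pd^0.26·e^(0.059·RH+f) = 0.5318 μm/a
  Cl⁻ term: 0.01025·689.8^0.27·exp(0.036·82+0.049·-0.6) = 1.113
  r_corr = 0.5318 + 1.113 = 1.645 μm/a
  mass loss = 1.645 μm/a × 8.96 g/cm³ = 14.74 g·m⁻²·a⁻¹
zinc: temperature factor f = +0.038·(-10.6) = -0.4028
  Pd branch = 0.0129·Pd^0.44·e^(0.046·RH+f) = 2.436 μm/a
  Sd branch = 0.0175·Sd^0.57·e^(0.008·RH+0.085·T) = 1.33 μm/a
  sum: 2.436 + 1.33 → r_corr = 3.766 μm/a
  mass loss = 3.766 μm/a × 7.14 g/cm³ = 26.89 g·m⁻²·a⁻¹
Ordering by g·m⁻²·a⁻¹: zinc (26.9) > copper (14.7)

zinc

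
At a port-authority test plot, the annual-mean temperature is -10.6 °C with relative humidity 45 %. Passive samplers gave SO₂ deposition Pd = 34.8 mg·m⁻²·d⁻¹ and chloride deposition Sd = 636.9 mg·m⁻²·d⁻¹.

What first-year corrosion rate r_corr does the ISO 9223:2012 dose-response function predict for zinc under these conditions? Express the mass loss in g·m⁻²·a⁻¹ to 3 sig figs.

zinc: f(T) = +0.038·(T−10) [T≤10 °C] = -0.7828
  sulphur-dioxide contribution → 0.2228 μm/a
  chloride contribution → 0.404 μm/a
  ⇒ r_corr(zinc) = 0.6268 μm/a
Convert to mass loss: 0.6268 μm/a × 7.14 g/cm³ = 4.475 g·m⁻²·a⁻¹

r_corr = 4.48 g·m⁻²·a⁻¹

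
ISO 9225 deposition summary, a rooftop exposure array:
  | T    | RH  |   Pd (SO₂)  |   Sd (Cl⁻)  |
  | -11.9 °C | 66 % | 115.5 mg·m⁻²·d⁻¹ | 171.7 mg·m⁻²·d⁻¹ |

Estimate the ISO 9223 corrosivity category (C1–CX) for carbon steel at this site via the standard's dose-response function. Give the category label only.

C2

carbon steel: temperature factor f = +0.150·(-21.9) = -3.2850
  SO₂ term: 1.77·115.5^0.52·exp(0.02·66-3.2850) = 2.932
  Sd branch = 0.102·Sd^0.62·e^(0.033·RH+0.04·T) = 13.59 μm/a
  sum: 2.932 + 13.59 → r_corr = 16.53 μm/a
ISO 9223 Table 2 (carbon steel): 1.3 < 16.5 ≤ 25 μm/a ⇒ C2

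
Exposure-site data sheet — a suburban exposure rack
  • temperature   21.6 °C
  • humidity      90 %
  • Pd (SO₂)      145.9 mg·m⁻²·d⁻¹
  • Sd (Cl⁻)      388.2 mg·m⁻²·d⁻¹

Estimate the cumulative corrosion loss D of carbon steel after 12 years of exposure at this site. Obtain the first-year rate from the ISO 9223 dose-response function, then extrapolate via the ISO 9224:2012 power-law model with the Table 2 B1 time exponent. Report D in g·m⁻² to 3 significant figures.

D(12) = 7.67e+03 g·m⁻²

carbon steel: temperature factor f = -0.054·(11.6) = -0.6264
  SO₂ term: 1.77·145.9^0.52·exp(0.02·90-0.6264) = 76.38
  Sd branch = 0.102·Sd^0.62·e^(0.033·RH+0.04·T) = 190.1 μm/a
  sum: 76.38 + 190.1 → r_corr = 266.4 μm/a
Long-term exponent b (ISO 9224 Table 2, B1) = 0.523
  D(12) = 266.4 × 12^0.523 = 266.4 × 3.668 = 977.3 μm
  Mass loss = 977.3 μm × 7.85 g/cm³ = 7672 g·m⁻²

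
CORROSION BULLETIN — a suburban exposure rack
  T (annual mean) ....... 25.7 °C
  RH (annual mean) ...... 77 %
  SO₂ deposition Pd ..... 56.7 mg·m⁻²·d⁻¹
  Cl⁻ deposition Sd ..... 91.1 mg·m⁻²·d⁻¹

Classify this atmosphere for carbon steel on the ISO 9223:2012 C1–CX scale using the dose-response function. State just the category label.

carbon steel: temperature factor f = -0.054·(15.7) = -0.8478
  SO₂ term: 1.77·56.7^0.52·exp(0.02·77-0.8478) = 28.87
  Sd branch = 0.102·Sd^0.62·e^(0.033·RH+0.04·T) = 59.36 μm/a
  sum: 28.87 + 59.36 → r_corr = 88.23 μm/a
ISO 9223 Table 2 (carbon steel): 80 < 88.2 ≤ 200 μm/a ⇒ C5

C5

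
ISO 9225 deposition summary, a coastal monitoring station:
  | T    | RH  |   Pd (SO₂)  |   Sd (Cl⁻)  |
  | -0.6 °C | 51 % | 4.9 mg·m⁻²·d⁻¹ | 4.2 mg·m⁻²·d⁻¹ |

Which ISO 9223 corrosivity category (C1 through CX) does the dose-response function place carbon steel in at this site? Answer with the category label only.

carbon steel: T≤10 °C ⇒ hinge +0.150·(-0.6−10) = -1.5900
  Pd branch = 1.77·Pd^0.52·e^(0.02·RH+f) = 2.287 μm/a
  Cl⁻ term: 0.102·4.2^0.62·exp(0.033·51+0.04·-0.6) = 1.305
  r_corr = 2.287 + 1.305 = 3.592 μm/a
3.59 μm/a falls in (1.3, 25] for carbon steel → category C2

C2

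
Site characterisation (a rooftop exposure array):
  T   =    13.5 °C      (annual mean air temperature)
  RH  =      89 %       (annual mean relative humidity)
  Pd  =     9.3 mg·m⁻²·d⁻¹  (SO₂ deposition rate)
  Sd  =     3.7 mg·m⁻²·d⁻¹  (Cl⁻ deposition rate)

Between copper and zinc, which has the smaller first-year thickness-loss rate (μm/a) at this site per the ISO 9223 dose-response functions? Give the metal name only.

zinc

copper: f(T) = -0.080·(T−10) [T>10 °C] = -0.2800
  Pd branch = 0.0053·Pd^0.26·e^(0.059·RH+f) = 1.364 μm/a
  Sd branch = 0.01025·Sd^0.27·e^(0.036·RH+0.049·T) = 0.6965 μm/a
  r_corr = 1.364 + 0.6965 = 2.061 μm/a
zinc: temperature factor f = -0.071·(3.5) = -0.2485
  Pd branch = 0.0129·Pd^0.44·e^(0.046·RH+f) = 1.61 μm/a
  Sd branch = 0.0175·Sd^0.57·e^(0.008·RH+0.085·T) = 0.2369 μm/a
  sum: 1.61 + 0.2369 → r_corr = 1.847 μm/a
Ordering by μm/a: copper (2.06) > zinc (1.85)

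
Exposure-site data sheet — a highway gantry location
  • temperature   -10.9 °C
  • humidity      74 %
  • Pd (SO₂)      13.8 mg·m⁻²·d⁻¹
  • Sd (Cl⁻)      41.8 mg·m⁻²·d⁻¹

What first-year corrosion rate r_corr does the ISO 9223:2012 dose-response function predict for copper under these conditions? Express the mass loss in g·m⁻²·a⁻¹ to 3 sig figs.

r_corr = 2.65 g·m⁻²·a⁻¹

copper: f(T) = +0.126·(T−10) [T≤10 °C] = -2.6334
  SO₂ term: 0.0053·13.8^0.26·exp(0.059·74-2.6334) = 0.05931
  Sd branch = 0.01025·Sd^0.27·e^(0.036·RH+0.049·T) = 0.2363 μm/a
  r_corr = 0.05931 + 0.2363 = 0.2956 μm/a
Convert to mass loss: 0.2956 μm/a × 8.96 g/cm³ = 2.649 g·m⁻²·a⁻¹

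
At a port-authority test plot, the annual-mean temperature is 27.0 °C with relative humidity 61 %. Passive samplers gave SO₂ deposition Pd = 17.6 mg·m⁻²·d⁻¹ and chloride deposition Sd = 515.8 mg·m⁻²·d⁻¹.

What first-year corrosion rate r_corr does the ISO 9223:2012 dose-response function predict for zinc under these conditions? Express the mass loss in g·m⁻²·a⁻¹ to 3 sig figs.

r_corr = 72.6 g·m⁻²·a⁻¹

zinc: temperature factor f = -0.071·(17.0) = -1.2070
  SO₂ term: 0.0129·17.6^0.44·exp(0.046·61-1.2070) = 0.2255
  Sd branch = 0.0175·Sd^0.57·e^(0.008·RH+0.085·T) = 9.949 μm/a
  sum: 0.2255 + 9.949 → r_corr = 10.17 μm/a
Convert to mass loss: 10.17 μm/a × 7.14 g/cm³ = 72.65 g·m⁻²·a⁻¹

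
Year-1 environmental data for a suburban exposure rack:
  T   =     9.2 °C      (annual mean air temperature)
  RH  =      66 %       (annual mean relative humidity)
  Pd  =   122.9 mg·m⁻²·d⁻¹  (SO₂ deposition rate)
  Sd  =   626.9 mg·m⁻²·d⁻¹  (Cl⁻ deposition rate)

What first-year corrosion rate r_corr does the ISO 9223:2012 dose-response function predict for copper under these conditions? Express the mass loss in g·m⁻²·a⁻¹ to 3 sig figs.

r_corr = 16.2 g·m⁻²·a⁻¹

copper: temperature factor f = +0.126·(-0.8) = -0.1008
  SO₂ term: 0.0053·122.9^0.26·exp(0.059·66-0.1008) = 0.8221
  Cl⁻ term: 0.01025·626.9^0.27·exp(0.036·66+0.049·9.2) = 0.9854
  r_corr = 0.8221 + 0.9854 = 1.808 μm/a
Convert to mass loss: 1.808 μm/a × 8.96 g/cm³ = 16.2 g·m⁻²·a⁻¹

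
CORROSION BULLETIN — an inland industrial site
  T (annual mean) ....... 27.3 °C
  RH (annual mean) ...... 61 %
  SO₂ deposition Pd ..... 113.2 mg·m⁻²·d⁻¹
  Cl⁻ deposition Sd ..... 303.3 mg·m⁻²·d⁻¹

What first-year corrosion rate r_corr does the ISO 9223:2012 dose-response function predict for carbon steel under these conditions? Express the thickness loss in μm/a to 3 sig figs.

carbon steel: f(T) = -0.054·(T−10) [T>10 °C] = -0.9342
  SO₂ term: 1.77·113.2^0.52·exp(0.02·61-0.9342) = 27.55
  Sd branch = 0.102·Sd^0.62·e^(0.033·RH+0.04·T) = 78.68 μm/a
  sum: 27.55 + 78.68 → r_corr = 106.2 μm/a

r_corr = 106 μm/a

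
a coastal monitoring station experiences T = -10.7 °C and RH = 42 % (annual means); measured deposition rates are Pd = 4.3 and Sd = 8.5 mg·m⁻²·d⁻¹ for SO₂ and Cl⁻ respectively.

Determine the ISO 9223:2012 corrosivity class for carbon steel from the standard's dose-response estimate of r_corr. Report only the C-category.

C2

carbon steel: temperature factor f = +0.150·(-20.7) = -3.1050
  Pd branch = 1.77·Pd^0.52·e^(0.02·RH+f) = 0.3924 μm/a
  Sd branch = 0.102·Sd^0.62·e^(0.033·RH+0.04·T) = 1.002 μm/a
  sum: 0.3924 + 1.002 → r_corr = 1.394 μm/a
ISO 9223 Table 2 (carbon steel): 1.3 < 1.39 ≤ 25 μm/a ⇒ C2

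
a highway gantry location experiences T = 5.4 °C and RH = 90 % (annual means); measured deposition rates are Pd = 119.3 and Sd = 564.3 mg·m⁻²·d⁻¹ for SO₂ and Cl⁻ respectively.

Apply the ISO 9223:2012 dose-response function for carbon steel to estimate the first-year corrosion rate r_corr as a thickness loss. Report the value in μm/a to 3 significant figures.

carbon steel: f(T) = +0.150·(T−10) [T≤10 °C] = -0.6900
  SO₂ term: 1.77·119.3^0.52·exp(0.02·90-0.6900) = 64.55
  Sd branch = 0.102·Sd^0.62·e^(0.033·RH+0.04·T) = 125.4 μm/a
  sum: 64.55 + 125.4 → r_corr = 189.9 μm/a

r_corr = 190 μm/a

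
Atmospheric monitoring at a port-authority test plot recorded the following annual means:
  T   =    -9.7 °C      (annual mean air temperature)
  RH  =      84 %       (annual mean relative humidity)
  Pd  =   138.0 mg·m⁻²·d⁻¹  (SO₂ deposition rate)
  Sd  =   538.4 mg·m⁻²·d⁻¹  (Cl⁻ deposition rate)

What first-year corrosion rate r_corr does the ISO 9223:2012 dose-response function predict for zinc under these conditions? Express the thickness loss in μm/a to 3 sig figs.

zinc: T≤10 °C ⇒ hinge +0.038·(-9.7−10) = -0.7486
  SO₂ term: 0.0129·138.0^0.44·exp(0.046·84-0.7486) = 2.542
  Sd branch = 0.0175·Sd^0.57·e^(0.008·RH+0.085·T) = 0.5414 μm/a
  r_corr = 2.542 + 0.5414 = 3.083 μm/a

r_corr = 3.08 μm/a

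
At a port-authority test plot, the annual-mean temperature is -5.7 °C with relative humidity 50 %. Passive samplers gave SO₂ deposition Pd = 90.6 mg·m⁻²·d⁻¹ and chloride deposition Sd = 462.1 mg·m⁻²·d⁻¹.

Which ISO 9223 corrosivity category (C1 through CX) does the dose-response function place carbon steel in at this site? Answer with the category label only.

carbon steel: temperature factor f = +0.150·(-15.7) = -2.3550
  SO₂ term: 1.77·90.6^0.52·exp(0.02·50-2.3550) = 4.756
  Cl⁻ term: 0.102·462.1^0.62·exp(0.033·50+0.04·-5.7) = 18.98
  sum: 4.756 + 18.98 → r_corr = 23.74 μm/a
Category bounds: 1.3…25 μm/a bracket r_corr ⇒ C2

C2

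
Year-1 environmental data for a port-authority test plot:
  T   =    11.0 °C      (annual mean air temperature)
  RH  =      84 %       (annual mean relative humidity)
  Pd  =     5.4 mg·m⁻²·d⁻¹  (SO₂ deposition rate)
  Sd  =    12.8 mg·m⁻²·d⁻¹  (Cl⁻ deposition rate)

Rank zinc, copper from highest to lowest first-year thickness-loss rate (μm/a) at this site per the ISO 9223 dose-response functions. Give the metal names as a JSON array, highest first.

zinc: T>10 °C ⇒ hinge -0.071·(11.0−10) = -0.0710
  SO₂ term: 0.0129·5.4^0.44·exp(0.046·84-0.0710) = 1.203
  Cl⁻ term: 0.0175·12.8^0.57·exp(0.008·84+0.085·11.0) = 0.3733
  r_corr = 1.203 + 0.3733 = 1.576 μm/a
copper: T>10 °C ⇒ hinge -0.080·(11.0−10) = -0.0800
  SO₂ term: 0.0053·5.4^0.26·exp(0.059·84-0.0800) = 1.077
  Cl⁻ term: 0.01025·12.8^0.27·exp(0.036·84+0.049·11.0) = 0.7196
  r_corr = 1.077 + 0.7196 = 1.797 μm/a
Ordering by μm/a: copper (1.8) > zinc (1.58)

["copper", "zinc"]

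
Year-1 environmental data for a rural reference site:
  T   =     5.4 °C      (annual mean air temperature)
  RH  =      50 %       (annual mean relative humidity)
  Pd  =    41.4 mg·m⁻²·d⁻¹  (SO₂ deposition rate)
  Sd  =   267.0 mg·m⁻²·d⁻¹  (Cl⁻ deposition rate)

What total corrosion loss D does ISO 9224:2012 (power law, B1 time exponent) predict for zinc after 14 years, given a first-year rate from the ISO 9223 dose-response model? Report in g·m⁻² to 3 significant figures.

zinc: T≤10 °C ⇒ hinge +0.038·(5.4−10) = -0.1748
  sulphur-dioxide contribution → 0.5559 μm/a
  chloride contribution → 0.9982 μm/a
  total first-year rate 1.554 μm/a
ISO 9224: D(t) = r_corr · t^b with b = 0.813 (zinc, B1)
  D(14) = 1.554 × 14^0.813 = 1.554 × 8.547 = 13.28 μm
  Mass loss = 13.28 μm × 7.14 g/cm³ = 94.84 g·m⁻²

D(14) = 94.8 g·m⁻²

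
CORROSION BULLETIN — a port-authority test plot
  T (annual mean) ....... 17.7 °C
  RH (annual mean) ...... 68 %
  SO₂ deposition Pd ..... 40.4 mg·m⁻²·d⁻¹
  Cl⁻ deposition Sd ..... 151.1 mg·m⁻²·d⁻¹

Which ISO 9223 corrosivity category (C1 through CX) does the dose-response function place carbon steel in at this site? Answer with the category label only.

carbon steel: T>10 °C ⇒ hinge -0.054·(17.7−10) = -0.4158
  SO₂ term: 1.77·40.4^0.52·exp(0.02·68-0.4158) = 31.14
  Sd branch = 0.102·Sd^0.62·e^(0.033·RH+0.04·T) = 43.83 μm/a
  sum: 31.14 + 43.83 → r_corr = 74.97 μm/a
ISO 9223 Table 2 (carbon steel): 50 < 75 ≤ 80 μm/a ⇒ C4

C4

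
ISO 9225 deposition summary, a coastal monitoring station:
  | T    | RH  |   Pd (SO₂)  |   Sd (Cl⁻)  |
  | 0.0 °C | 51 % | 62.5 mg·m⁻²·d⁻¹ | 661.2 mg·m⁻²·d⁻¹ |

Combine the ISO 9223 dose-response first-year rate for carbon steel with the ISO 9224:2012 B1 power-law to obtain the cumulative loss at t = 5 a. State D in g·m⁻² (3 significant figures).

carbon steel: T≤10 °C ⇒ hinge +0.150·(0.0−10) = -1.5000
  Pd branch = 1.77·Pd^0.52·e^(0.02·RH+f) = 9.405 μm/a
  Sd branch = 0.102·Sd^0.62·e^(0.033·RH+0.04·T) = 30.77 μm/a
  r_corr = 9.405 + 30.77 = 40.17 μm/a
Power-law: D(5) = r_corr · 5^0.523
  D(5) = 40.17 × 5^0.523 = 40.17 × 2.32 = 93.22 μm
  Mass loss = 93.22 μm × 7.85 g/cm³ = 731.8 g·m⁻²

D(5) = 732 g·m⁻²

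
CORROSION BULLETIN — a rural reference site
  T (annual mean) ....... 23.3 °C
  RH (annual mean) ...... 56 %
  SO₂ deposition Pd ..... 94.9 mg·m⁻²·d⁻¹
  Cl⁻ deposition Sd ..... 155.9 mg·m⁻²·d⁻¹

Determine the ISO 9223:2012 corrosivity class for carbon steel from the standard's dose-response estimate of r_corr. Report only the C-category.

carbon steel: temperature factor f = -0.054·(13.3) = -0.7182
  sulphur-dioxide contribution → 28.23 μm/a
  chloride contribution → 37.63 μm/a
  ⇒ r_corr(carbon steel) = 65.85 μm/a
65.9 μm/a falls in (50, 80] for carbon steel → category C4

C4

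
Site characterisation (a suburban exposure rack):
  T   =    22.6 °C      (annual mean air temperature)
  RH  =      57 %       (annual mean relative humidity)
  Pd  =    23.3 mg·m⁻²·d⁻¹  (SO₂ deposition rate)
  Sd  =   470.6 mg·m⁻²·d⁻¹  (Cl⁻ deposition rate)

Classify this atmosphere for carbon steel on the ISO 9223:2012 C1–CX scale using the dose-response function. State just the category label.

carbon steel: T>10 °C ⇒ hinge -0.054·(22.6−10) = -0.6804
  sulphur-dioxide contribution → 14.41 μm/a
  chloride contribution → 75.02 μm/a
  ⇒ r_corr(carbon steel) = 89.42 μm/a
ISO 9223 Table 2 (carbon steel): 80 < 89.4 ≤ 200 μm/a ⇒ C5

C5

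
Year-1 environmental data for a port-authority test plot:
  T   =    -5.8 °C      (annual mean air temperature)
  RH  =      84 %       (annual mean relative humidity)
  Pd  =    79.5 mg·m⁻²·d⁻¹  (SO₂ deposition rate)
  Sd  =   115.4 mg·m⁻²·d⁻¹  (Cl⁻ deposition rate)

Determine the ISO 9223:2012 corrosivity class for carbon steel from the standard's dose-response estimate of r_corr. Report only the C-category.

carbon steel: T≤10 °C ⇒ hinge +0.150·(-5.8−10) = -2.3700
  sulphur-dioxide contribution → 8.64 μm/a
  chloride contribution → 24.56 μm/a
  ⇒ r_corr(carbon steel) = 33.2 μm/a
33.2 μm/a falls in (25, 50] for carbon steel → category C3

C3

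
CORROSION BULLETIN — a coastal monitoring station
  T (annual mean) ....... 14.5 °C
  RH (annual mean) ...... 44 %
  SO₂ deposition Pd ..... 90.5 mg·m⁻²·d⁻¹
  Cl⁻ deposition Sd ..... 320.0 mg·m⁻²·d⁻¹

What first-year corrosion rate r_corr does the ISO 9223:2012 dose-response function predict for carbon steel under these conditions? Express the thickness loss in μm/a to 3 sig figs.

carbon steel: f(T) = -0.054·(T−10) [T>10 °C] = -0.2430
  SO₂ term: 1.77·90.5^0.52·exp(0.02·44-0.2430) = 34.84
  Sd branch = 0.102·Sd^0.62·e^(0.033·RH+0.04·T) = 27.82 μm/a
  sum: 34.84 + 27.82 → r_corr = 62.65 μm/a

r_corr = 62.7 μm/a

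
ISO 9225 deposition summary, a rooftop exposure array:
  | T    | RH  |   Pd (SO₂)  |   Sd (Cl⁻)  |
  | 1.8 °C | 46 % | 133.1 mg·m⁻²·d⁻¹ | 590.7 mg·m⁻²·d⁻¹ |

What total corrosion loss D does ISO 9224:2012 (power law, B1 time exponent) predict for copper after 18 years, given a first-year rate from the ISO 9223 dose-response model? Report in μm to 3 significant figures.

D(18) = 2.96 μm

copper: temperature factor f = +0.126·(-8.2) = -1.0332
  sulphur-dioxide contribution → 0.1015 μm/a
  chloride contribution → 0.3285 μm/a
  total first-year rate 0.43 μm/a
Long-term exponent b (ISO 9224 Table 2, B1) = 0.667
  D(18) = 0.43 × 18^0.667 = 0.43 × 6.875 = 2.956 μm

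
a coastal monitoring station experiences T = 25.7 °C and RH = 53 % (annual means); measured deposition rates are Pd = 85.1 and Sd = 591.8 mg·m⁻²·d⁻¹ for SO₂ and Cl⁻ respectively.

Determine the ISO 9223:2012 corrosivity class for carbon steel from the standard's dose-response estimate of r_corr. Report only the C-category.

carbon steel: temperature factor f = -0.054·(15.7) = -0.8478
  SO₂ term: 1.77·85.1^0.52·exp(0.02·53-0.8478) = 22.06
  Cl⁻ term: 0.102·591.8^0.62·exp(0.033·53+0.04·25.7) = 85.78
  sum: 22.06 + 85.78 → r_corr = 107.8 μm/a
ISO 9223 Table 2 (carbon steel): 80 < 108 ≤ 200 μm/a ⇒ C5

C5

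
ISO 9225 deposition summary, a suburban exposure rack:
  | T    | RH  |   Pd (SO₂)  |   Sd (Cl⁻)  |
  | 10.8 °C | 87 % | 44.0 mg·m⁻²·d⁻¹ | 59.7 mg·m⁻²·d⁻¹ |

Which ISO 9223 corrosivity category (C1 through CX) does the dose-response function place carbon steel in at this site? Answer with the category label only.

carbon steel: f(T) = -0.054·(T−10) [T>10 °C] = -0.0432
  SO₂ term: 1.77·44.0^0.52·exp(0.02·87-0.0432) = 69.1
  Sd branch = 0.102·Sd^0.62·e^(0.033·RH+0.04·T) = 35.01 μm/a
  r_corr = 69.1 + 35.01 = 104.1 μm/a
Category bounds: 80…200 μm/a bracket r_corr ⇒ C5

C5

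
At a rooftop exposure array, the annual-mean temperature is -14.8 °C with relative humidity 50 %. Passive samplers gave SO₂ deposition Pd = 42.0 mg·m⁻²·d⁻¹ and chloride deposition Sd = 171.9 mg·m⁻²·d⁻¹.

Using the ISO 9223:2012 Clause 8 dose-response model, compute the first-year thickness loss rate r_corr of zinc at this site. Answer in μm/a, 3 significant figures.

zinc: f(T) = +0.038·(T−10) [T≤10 °C] = -0.9424
  sulphur-dioxide contribution → 0.2597 μm/a
  chloride contribution → 0.1395 μm/a
  ⇒ r_corr(zinc) = 0.3992 μm/a

r_corr = 0.399 μm/a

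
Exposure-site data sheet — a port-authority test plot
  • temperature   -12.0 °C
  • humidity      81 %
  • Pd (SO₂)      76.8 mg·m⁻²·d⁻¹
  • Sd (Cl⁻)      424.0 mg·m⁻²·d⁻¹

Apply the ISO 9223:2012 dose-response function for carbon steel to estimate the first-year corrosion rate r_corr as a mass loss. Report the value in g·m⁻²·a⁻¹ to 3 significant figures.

r_corr = 330 g·m⁻²·a⁻¹

carbon steel: temperature factor f = +0.150·(-22.0) = -3.3000
  Pd branch = 1.77·Pd^0.52·e^(0.02·RH+f) = 3.153 μm/a
  Sd branch = 0.102·Sd^0.62·e^(0.033·RH+0.04·T) = 38.9 μm/a
  r_corr = 3.153 + 38.9 = 42.06 μm/a
Convert to mass loss: 42.06 μm/a × 7.85 g/cm³ = 330.1 g·m⁻²·a⁻¹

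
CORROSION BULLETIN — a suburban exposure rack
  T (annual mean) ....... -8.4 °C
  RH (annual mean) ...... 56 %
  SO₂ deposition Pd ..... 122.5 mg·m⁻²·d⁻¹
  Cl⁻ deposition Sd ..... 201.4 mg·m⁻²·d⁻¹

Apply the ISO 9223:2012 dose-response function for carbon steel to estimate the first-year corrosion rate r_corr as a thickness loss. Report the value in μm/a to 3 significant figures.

r_corr = 16.6 μm/a

carbon steel: temperature factor f = +0.150·(-18.4) = -2.7600
  sulphur-dioxide contribution → 4.184 μm/a
  chloride contribution → 12.41 μm/a
  ⇒ r_corr(carbon steel) = 16.59 μm/a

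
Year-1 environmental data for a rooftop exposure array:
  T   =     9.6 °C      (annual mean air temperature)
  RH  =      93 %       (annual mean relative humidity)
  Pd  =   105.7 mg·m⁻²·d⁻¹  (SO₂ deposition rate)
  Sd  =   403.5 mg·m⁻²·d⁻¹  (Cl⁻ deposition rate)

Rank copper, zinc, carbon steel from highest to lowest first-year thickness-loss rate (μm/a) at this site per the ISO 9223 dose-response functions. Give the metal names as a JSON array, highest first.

["carbon steel", "zinc", "copper"]

copper: T≤10 °C ⇒ hinge +0.126·(9.6−10) = -0.0504
  sulphur-dioxide contribution → 4.089 μm/a
  chloride contribution → 2.358 μm/a
  ⇒ r_corr(copper) = 6.447 μm/a
zinc: temperature factor f = +0.038·(-0.4) = -0.0152
  sulphur-dioxide contribution → 7.12 μm/a
  chloride contribution → 2.546 μm/a
  ⇒ r_corr(zinc) = 9.666 μm/a
carbon steel: f(T) = +0.150·(T−10) [T≤10 °C] = -0.0600
  sulphur-dioxide contribution → 120.8 μm/a
  chloride contribution → 133 μm/a
  ⇒ r_corr(carbon steel) = 253.8 μm/a
Ordering by μm/a: carbon steel (254) > zinc (9.67) > copper (6.45)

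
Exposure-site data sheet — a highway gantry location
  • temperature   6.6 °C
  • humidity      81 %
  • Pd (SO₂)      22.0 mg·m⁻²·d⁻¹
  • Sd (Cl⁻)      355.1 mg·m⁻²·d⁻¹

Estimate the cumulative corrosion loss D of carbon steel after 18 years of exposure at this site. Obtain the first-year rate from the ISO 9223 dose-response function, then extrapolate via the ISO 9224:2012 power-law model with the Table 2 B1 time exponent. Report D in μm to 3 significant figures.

carbon steel: f(T) = +0.150·(T−10) [T≤10 °C] = -0.5100
  sulphur-dioxide contribution → 26.8 μm/a
  chloride contribution → 73.34 μm/a
  total first-year rate 100.1 μm/a
Power-law: D(18) = r_corr · 18^0.523
  D(18) = 100.1 × 18^0.523 = 100.1 × 4.534 = 454.1 μm

D(18) = 454 μm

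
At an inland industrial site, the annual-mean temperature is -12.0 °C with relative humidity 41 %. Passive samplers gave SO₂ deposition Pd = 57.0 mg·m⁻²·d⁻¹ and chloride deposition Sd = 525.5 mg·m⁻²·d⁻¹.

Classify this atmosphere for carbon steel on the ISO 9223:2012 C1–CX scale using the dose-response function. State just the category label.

C2

carbon steel: T≤10 °C ⇒ hinge +0.150·(-12.0−10) = -3.3000
  SO₂ term: 1.77·57.0^0.52·exp(0.02·41-3.3000) = 1.213
  Cl⁻ term: 0.102·525.5^0.62·exp(0.033·41+0.04·-12.0) = 11.87
  sum: 1.213 + 11.87 → r_corr = 13.08 μm/a
ISO 9223 Table 2 (carbon steel): 1.3 < 13.1 ≤ 25 μm/a ⇒ C2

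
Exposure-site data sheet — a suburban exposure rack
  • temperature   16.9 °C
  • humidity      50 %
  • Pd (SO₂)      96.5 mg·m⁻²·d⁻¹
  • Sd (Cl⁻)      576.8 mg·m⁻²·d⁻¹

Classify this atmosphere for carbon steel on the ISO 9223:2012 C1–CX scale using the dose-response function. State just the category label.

C5

carbon steel: f(T) = -0.054·(T−10) [T>10 °C] = -0.3726
  Pd branch = 1.77·Pd^0.52·e^(0.02·RH+f) = 35.68 μm/a
  Cl⁻ term: 0.102·576.8^0.62·exp(0.033·50+0.04·16.9) = 53.78
  sum: 35.68 + 53.78 → r_corr = 89.46 μm/a
ISO 9223 Table 2 (carbon steel): 80 < 89.5 ≤ 200 μm/a ⇒ C5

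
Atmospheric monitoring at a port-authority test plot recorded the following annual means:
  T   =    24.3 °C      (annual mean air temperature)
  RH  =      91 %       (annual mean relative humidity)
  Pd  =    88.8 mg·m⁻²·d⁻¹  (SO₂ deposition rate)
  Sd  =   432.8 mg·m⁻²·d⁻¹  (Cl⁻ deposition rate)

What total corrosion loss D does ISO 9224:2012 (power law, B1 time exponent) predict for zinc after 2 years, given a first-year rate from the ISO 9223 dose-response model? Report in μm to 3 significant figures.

zinc: T>10 °C ⇒ hinge -0.071·(24.3−10) = -1.0153
  sulphur-dioxide contribution → 2.213 μm/a
  chloride contribution → 9.098 μm/a
  total first-year rate 11.31 μm/a
Power-law: D(2) = r_corr · 2^0.813
  D(2) = 11.31 × 2^0.813 = 11.31 × 1.757 = 19.87 μm

D(2) = 19.9 μm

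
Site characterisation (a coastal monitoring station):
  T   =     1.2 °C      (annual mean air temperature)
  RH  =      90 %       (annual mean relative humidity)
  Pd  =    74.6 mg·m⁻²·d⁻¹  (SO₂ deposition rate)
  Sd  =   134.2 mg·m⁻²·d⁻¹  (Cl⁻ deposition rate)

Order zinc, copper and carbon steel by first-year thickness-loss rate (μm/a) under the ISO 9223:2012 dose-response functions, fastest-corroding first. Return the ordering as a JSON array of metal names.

["carbon steel", "zinc", "copper"]

zinc: f(T) = +0.038·(T−10) [T≤10 °C] = -0.3344
  SO₂ term: 0.0129·74.6^0.44·exp(0.046·90-0.3344) = 3.867
  Cl⁻ term: 0.0175·134.2^0.57·exp(0.008·90+0.085·1.2) = 0.6499
  r_corr = 3.867 + 0.6499 = 4.517 μm/a
copper: f(T) = +0.126·(T−10) [T≤10 °C] = -1.1088
  SO₂ term: 0.0053·74.6^0.26·exp(0.059·90-1.1088) = 1.086
  Cl⁻ term: 0.01025·134.2^0.27·exp(0.036·90+0.049·1.2) = 1.042
  r_corr = 1.086 + 1.042 = 2.128 μm/a
carbon steel: f(T) = +0.150·(T−10) [T≤10 °C] = -1.3200
  Pd branch = 1.77·Pd^0.52·e^(0.02·RH+f) = 26.93 μm/a
  Cl⁻ term: 0.102·134.2^0.62·exp(0.033·90+0.04·1.2) = 43.5
  r_corr = 26.93 + 43.5 = 70.43 μm/a
Ordering by μm/a: carbon steel (70.4) > zinc (4.52) > copper (2.13)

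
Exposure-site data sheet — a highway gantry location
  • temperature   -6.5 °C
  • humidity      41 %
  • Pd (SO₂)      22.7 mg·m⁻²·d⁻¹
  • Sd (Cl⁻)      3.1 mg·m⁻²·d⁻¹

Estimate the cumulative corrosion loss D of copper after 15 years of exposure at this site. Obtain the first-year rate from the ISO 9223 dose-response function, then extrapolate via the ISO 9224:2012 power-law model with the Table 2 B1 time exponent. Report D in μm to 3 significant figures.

D(15) = 0.372 μm

copper: T≤10 °C ⇒ hinge +0.126·(-6.5−10) = -2.0790
  Pd branch = 0.0053·Pd^0.26·e^(0.059·RH+f) = 0.01677 μm/a
  Sd branch = 0.01025·Sd^0.27·e^(0.036·RH+0.049·T) = 0.04427 μm/a
  sum: 0.01677 + 0.04427 → r_corr = 0.06104 μm/a
Long-term exponent b (ISO 9224 Table 2, B1) = 0.667
  D(15) = 0.06104 × 15^0.667 = 0.06104 × 6.088 = 0.3716 μm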